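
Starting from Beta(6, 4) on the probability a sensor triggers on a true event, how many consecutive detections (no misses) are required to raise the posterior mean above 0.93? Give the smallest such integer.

k = 48

After k detections and 0 misses the posterior is Beta(6+k, 4), with mean (6+k)/(6+4+k).
Set (6+k)/(10+k) > 0.93 and solve: k > (0.93·10 − 6)/(1 − 0.93) = 47.143.
The smallest integer exceeding 47.143 is 48.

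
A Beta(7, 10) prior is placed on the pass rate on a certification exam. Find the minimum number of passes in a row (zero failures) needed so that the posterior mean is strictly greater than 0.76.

After k passes and 0 failures the posterior is Beta(7+k, 10), with mean (7+k)/(7+10+k).
Set (7+k)/(17+k) > 0.76 and solve: k > (0.76·17 − 7)/(1 − 0.76) = 24.667.
The smallest integer exceeding 24.667 is 25.

k = 25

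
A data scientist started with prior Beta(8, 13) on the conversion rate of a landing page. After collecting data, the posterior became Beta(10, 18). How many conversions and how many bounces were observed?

2 conversions and 5 bounces

Under Beta–binomial conjugacy the posterior parameters are (a+s, b+f).
Match parameters: s=10−8=2, f=18−13=5.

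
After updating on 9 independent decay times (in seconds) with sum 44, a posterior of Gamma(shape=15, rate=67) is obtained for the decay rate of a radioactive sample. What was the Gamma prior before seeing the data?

Gamma(shape=6, rate=23)

For an exponential likelihood with a Gamma(α, β) prior on the rate, n observations with total T give posterior Gamma(α+n, β+T).
So α = 15 − 9 = 6 and β = 67 − 44 = 23.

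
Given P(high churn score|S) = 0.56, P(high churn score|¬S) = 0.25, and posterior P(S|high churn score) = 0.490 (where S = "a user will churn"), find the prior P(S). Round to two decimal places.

Bayes' rule in odds form gives O(S|E) = O(S)·[P(E|S)/P(E|¬S)], hence O(S) = O(S|E)/LR.
Posterior odds = 0.490/(1−0.490) = 0.9608. LR = 0.56/0.25 = 2.2400.
Prior odds = 0.9608/2.2400 = 0.4289, so P(S) = 0.4289/(1+0.4289) ≈ 0.30.

P(S) = 0.30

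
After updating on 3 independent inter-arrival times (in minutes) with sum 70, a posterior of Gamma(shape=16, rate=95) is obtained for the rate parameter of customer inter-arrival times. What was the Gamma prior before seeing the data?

Gamma(shape=13, rate=25)

Gamma–exponential conjugacy: posterior shape = α + n, posterior rate = β + Σtᵢ.
So α = 16 − 3 = 13 and β = 95 − 70 = 25.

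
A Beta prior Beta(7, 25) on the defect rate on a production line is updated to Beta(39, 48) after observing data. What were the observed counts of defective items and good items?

A Beta(a, b) prior with s successes and f failures in binomial data gives a Beta(a+s, b+f) posterior.
So s = 39 − 7 = 32 and f = 48 − 25 = 23.

32 defective items and 23 good items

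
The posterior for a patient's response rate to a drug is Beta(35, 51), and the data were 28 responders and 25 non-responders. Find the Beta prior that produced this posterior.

Beta(7, 26)

Under Beta–binomial conjugacy the posterior parameters are (a+s, b+f).
Subtract the data counts: 35−28=7, 51−25=26.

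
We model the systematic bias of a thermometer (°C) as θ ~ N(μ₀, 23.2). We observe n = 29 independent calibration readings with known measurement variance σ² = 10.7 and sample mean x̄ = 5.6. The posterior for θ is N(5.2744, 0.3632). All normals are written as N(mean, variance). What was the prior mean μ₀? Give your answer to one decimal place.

μ₀ = -15.2

With known observation variance, the Normal–Normal posterior has precision τ_n = τ₀ + n/σ² and mean μ_n = (τ₀μ₀ + (n/σ²)x̄)/τ_n.
Here τ₀ = 1/23.2 = 0.043103 and τ_data = 29/10.7 = 2.710280, so τ_n = 2.753383.
Rearranging for μ₀: μ₀ = (μ_n·τ_n − τ_data·x̄)/τ₀ = (5.2744·2.753383 − 2.710280·5.6) / 0.043103 = -0.655125/0.043103 ≈ -15.2.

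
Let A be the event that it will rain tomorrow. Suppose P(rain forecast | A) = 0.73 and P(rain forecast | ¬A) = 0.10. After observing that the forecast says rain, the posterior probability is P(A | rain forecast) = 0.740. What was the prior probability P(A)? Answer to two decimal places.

P(A) = 0.28

In odds form, posterior odds = prior odds × likelihood ratio, so prior odds = posterior odds ÷ LR.
Posterior odds = 0.740/(1−0.740) = 2.8462. LR = 0.73/0.10 = 7.3000.
Prior odds = 2.8462/7.3000 = 0.3899, so P(A) = 0.3899/(1+0.3899) ≈ 0.28.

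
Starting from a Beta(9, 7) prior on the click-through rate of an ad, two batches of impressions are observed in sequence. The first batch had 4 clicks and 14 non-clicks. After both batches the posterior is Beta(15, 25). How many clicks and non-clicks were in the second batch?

2 clicks and 4 non-clicks

Sequential conjugate updates are equivalent to a single update on the pooled data, so total successes = posterior α − prior α and total failures = posterior β − prior β.
Total across both batches: 15−9=6 clicks, 25−7=18 non-clicks.
Subtract the first batch: 6−4=2 clicks and 18−14=4 non-clicks.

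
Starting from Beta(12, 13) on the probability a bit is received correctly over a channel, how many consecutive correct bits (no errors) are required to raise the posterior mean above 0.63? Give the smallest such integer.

k = 11

After k correct bits and 0 errors the posterior is Beta(12+k, 13), with mean (12+k)/(12+13+k).
Set (12+k)/(25+k) > 0.63 and solve: k > (0.63·25 − 12)/(1 − 0.63) = 10.135.
The smallest integer exceeding 10.135 is 11.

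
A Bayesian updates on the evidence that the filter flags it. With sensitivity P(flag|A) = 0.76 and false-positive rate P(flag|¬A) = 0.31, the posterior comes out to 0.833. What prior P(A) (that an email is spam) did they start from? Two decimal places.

P(A) = 0.67

In odds form, posterior odds = prior odds × likelihood ratio, so prior odds = posterior odds ÷ LR.
Posterior odds = 0.833/(1−0.833) = 4.9880. LR = 0.76/0.31 = 2.4516.
Prior odds = 4.9880/2.4516 = 2.0346, so P(A) = 2.0346/(1+2.0346) ≈ 0.67.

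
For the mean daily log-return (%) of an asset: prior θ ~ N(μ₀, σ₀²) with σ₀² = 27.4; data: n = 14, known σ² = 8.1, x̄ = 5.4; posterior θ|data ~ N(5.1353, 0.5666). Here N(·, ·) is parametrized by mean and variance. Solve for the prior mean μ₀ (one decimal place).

With known observation variance, the Normal–Normal posterior has precision τ_n = τ₀ + n/σ² and mean μ_n = (τ₀μ₀ + (n/σ²)x̄)/τ_n.
Here τ₀ = 1/27.4 = 0.036496 and τ_data = 14/8.1 = 1.728395, so τ_n = 1.764891.
Rearranging for μ₀: μ₀ = (μ_n·τ_n − τ_data·x̄)/τ₀ = (5.1353·1.764891 − 1.728395·5.4) / 0.036496 = -0.270088/0.036496 ≈ -7.4.

μ₀ = -7.4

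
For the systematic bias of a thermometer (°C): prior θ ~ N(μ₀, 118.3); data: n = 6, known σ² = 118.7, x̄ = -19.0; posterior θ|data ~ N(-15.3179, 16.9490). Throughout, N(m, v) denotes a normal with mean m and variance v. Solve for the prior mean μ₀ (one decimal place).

The posterior mean is a precision-weighted average: μ_n = (τ₀μ₀ + τ_data·x̄)/(τ₀+τ_data), with τ₀=1/σ₀² and τ_data=n/σ².
Here τ₀ = 1/118.3 = 0.008453 and τ_data = 6/118.7 = 0.050548, so τ_n = 0.059001.
Rearranging for μ₀: μ₀ = (μ_n·τ_n − τ_data·x̄)/τ₀ = (-15.3179·0.059001 − 0.050548·-19.0) / 0.008453 = 0.056641/0.008453 ≈ 6.7.

μ₀ = 6.7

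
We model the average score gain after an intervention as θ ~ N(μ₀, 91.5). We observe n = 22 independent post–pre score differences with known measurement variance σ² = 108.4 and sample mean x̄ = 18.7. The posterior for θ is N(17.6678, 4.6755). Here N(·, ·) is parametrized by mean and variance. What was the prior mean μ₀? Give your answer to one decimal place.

With known observation variance, the Normal–Normal posterior has precision τ_n = τ₀ + n/σ² and mean μ_n = (τ₀μ₀ + (n/σ²)x̄)/τ_n.
Here τ₀ = 1/91.5 = 0.010929 and τ_data = 22/108.4 = 0.202952, so τ_n = 0.213881.
Rearranging for μ₀: μ₀ = (μ_n·τ_n − τ_data·x̄)/τ₀ = (17.6678·0.213881 − 0.202952·18.7) / 0.010929 = -0.016396/0.010929 ≈ -1.5.

μ₀ = -1.5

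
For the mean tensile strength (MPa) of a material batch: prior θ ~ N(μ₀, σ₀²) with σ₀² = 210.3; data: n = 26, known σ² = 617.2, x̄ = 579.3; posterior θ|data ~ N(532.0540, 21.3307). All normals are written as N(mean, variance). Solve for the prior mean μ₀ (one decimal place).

μ₀ = 113.5

The posterior mean is a precision-weighted average: μ_n = (τ₀μ₀ + τ_data·x̄)/(τ₀+τ_data), with τ₀=1/σ₀² and τ_data=n/σ².
Here τ₀ = 1/210.3 = 0.004755 and τ_data = 26/617.2 = 0.042126, so τ_n = 0.046881.
Rearranging for μ₀: μ₀ = (μ_n·τ_n − τ_data·x̄)/τ₀ = (532.0540·0.046881 − 0.042126·579.3) / 0.004755 = 0.539632/0.004755 ≈ 113.5.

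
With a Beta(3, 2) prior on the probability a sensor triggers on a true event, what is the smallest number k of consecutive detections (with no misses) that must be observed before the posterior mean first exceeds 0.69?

After k detections and 0 misses the posterior is Beta(3+k, 2), with mean (3+k)/(3+2+k).
Set (3+k)/(5+k) > 0.69 and solve: k > (0.69·5 − 3)/(1 − 0.69) = 1.452.
The smallest integer exceeding 1.452 is 2.

k = 2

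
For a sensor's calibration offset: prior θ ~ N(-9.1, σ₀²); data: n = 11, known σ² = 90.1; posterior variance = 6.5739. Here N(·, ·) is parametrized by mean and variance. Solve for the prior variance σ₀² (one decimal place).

σ₀² = 33.3

For the Normal–Normal model with known σ², precisions add: τ_n = τ₀ + n/σ².
So 1/σ₀² = 1/6.5739 − 11/90.1 = 0.152117 − 0.122087 = 0.030030.
Hence σ₀² = 1/0.030030 ≈ 33.3.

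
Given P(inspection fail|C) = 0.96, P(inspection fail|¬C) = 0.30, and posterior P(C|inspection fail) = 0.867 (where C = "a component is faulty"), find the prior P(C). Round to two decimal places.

In odds form, posterior odds = prior odds × likelihood ratio, so prior odds = posterior odds ÷ LR.
Posterior odds = 0.867/(1−0.867) = 6.5188. LR = 0.96/0.30 = 3.2000.
Prior odds = 6.5188/3.2000 = 2.0371, so P(C) = 2.0371/(1+2.0371) ≈ 0.67.

P(C) = 0.67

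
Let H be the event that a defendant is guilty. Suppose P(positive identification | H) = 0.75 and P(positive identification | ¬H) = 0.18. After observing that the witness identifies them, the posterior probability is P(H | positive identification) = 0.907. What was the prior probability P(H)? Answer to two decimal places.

Bayes' rule in odds form gives O(H|E) = O(H)·[P(E|H)/P(E|¬H)], hence O(H) = O(H|E)/LR.
Posterior odds = 0.907/(1−0.907) = 9.7527. LR = 0.75/0.18 = 4.1667.
Prior odds = 9.7527/4.1667 = 2.3406, so P(H) = 2.3406/(1+2.3406) ≈ 0.70.

P(H) = 0.70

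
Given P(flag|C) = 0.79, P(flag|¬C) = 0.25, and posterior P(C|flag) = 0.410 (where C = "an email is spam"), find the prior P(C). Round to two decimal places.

Bayes' rule in odds form gives O(C|E) = O(C)·[P(E|C)/P(E|¬C)], hence O(C) = O(C|E)/LR.
Posterior odds = 0.410/(1−0.410) = 0.6949. LR = 0.79/0.25 = 3.1600.
Prior odds = 0.6949/3.1600 = 0.2199, so P(C) = 0.2199/(1+0.2199) ≈ 0.18.

P(C) = 0.18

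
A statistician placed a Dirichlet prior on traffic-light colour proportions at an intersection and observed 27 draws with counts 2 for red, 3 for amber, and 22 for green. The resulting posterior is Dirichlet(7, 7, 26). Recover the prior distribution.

Dirichlet(5, 4, 4)

For a Dirichlet(α) prior with multinomial counts c, the posterior is Dirichlet(α + c) componentwise.
Subtract each count from the matching posterior parameter: 7−2=5, 7−3=4, 26−22=4.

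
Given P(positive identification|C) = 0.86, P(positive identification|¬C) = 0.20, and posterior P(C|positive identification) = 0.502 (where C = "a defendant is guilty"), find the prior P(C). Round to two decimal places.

Bayes' rule in odds form gives O(C|E) = O(C)·[P(E|C)/P(E|¬C)], hence O(C) = O(C|E)/LR.
Posterior odds = 0.502/(1−0.502) = 1.0080. LR = 0.86/0.20 = 4.3000.
Prior odds = 1.0080/4.3000 = 0.2344, so P(C) = 0.2344/(1+0.2344) ≈ 0.19.

P(C) = 0.19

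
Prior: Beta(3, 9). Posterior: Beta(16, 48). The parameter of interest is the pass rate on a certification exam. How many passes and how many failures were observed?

Beta is conjugate to the binomial likelihood: posterior = Beta(a+s, b+f).
Match parameters: s=16−3=13, f=48−9=39.

13 passes and 39 failures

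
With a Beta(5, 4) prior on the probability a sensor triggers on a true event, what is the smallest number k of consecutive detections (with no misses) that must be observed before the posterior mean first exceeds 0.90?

k = 32

After k detections and 0 misses the posterior is Beta(5+k, 4), with mean (5+k)/(5+4+k).
Set (5+k)/(9+k) > 0.90 and solve: k > (0.90·9 − 5)/(1 − 0.90) = 31.000.
The smallest integer exceeding 31.000 is 32, and checking k=32: (37)/(41) = 0.9024 > 0.90.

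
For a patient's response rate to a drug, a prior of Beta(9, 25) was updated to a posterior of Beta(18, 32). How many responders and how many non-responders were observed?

Under Beta–binomial conjugacy the posterior parameters are (a+s, b+f).
So s = 18 − 9 = 9 and f = 32 − 25 = 7.

9 responders and 7 non-responders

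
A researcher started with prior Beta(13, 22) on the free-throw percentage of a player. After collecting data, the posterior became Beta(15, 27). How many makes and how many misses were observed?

Beta is conjugate to the binomial likelihood: posterior = Beta(α+s, β+f).
So s = 15 − 13 = 2 and f = 27 − 22 = 5.

2 makes and 5 misses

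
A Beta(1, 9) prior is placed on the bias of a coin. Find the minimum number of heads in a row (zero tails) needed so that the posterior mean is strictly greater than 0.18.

k = 1

After k heads and 0 tails the posterior is Beta(1+k, 9), with mean (1+k)/(1+9+k).
Set (1+k)/(10+k) > 0.18 and solve: k > (0.18·10 − 1)/(1 − 0.18) = 0.976.
The smallest integer exceeding 0.976 is 1, and checking k=1: (2)/(11) = 0.1818 > 0.18.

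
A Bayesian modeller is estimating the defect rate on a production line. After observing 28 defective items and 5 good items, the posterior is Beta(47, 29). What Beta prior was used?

Beta(19, 24)

A Beta(a, b) prior with s successes and f failures in binomial data gives a Beta(a+s, b+f) posterior.
Subtract the data counts: 47−28=19, 29−5=24.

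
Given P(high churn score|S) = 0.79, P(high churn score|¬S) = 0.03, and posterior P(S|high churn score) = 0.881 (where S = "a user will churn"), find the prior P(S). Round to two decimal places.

P(S) = 0.22

In odds form, posterior odds = prior odds × likelihood ratio, so prior odds = posterior odds ÷ LR.
Posterior odds = 0.881/(1−0.881) = 7.4034. LR = 0.79/0.03 = 26.3333.
Prior odds = 7.4034/26.3333 = 0.2811, so P(S) = 0.2811/(1+0.2811) ≈ 0.22.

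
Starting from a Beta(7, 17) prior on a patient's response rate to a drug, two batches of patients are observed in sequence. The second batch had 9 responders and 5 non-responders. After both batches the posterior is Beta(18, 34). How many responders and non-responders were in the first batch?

Sequential conjugate updates are equivalent to a single update on the pooled data, so total successes = posterior α − prior α and total failures = posterior β − prior β.
Total across both batches: 18−7=11 responders, 34−17=17 non-responders.
Subtract the second batch: 11−9=2 responders and 17−5=12 non-responders.

2 responders and 12 non-responders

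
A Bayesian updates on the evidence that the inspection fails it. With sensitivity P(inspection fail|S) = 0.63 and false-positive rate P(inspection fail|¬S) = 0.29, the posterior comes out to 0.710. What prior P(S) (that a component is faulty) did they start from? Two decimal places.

Bayes' rule in odds form gives O(S|E) = O(S)·[P(E|S)/P(E|¬S)], hence O(S) = O(S|E)/LR.
Posterior odds = 0.710/(1−0.710) = 2.4483. LR = 0.63/0.29 = 2.1724.
Prior odds = 2.4483/2.1724 = 1.1270, so P(S) = 1.1270/(1+1.1270) ≈ 0.53.

P(S) = 0.53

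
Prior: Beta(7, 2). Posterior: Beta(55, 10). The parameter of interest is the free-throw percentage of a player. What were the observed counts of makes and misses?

48 makes and 8 misses

A Beta(α, β) prior with s successes and f failures in binomial data gives a Beta(α+s, β+f) posterior.
Match parameters: s=55−7=48, f=10−2=8.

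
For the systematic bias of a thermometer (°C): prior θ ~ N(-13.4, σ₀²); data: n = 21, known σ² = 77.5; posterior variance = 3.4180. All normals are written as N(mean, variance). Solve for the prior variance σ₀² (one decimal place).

σ₀² = 46.3

For the Normal–Normal model with known σ², precisions add: τ_n = τ₀ + n/σ².
So 1/σ₀² = 1/3.4180 − 21/77.5 = 0.292569 − 0.270968 = 0.021601.
Hence σ₀² = 1/0.021601 ≈ 46.3.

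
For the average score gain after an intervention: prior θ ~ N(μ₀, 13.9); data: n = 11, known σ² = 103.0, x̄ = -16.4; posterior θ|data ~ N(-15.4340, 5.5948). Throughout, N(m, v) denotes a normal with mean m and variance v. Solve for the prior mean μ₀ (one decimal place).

The posterior mean is a precision-weighted average: μ_n = (τ₀μ₀ + τ_data·x̄)/(τ₀+τ_data), with τ₀=1/σ₀² and τ_data=n/σ².
Here τ₀ = 1/13.9 = 0.071942 and τ_data = 11/103.0 = 0.106796, so τ_n = 0.178738.
Rearranging for μ₀: μ₀ = (μ_n·τ_n − τ_data·x̄)/τ₀ = (-15.4340·0.178738 − 0.106796·-16.4) / 0.071942 = -1.007188/0.071942 ≈ -14.0.

μ₀ = -14.0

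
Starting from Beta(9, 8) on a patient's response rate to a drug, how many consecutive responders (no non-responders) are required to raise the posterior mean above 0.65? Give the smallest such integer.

After k responders and 0 non-responders the posterior is Beta(9+k, 8), with mean (9+k)/(9+8+k).
Set (9+k)/(17+k) > 0.65 and solve: k > (0.65·17 − 9)/(1 − 0.65) = 5.857.
The smallest integer exceeding 5.857 is 6.

k = 6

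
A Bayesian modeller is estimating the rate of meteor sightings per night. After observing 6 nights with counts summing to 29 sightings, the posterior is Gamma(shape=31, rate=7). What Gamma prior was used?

Gamma(shape=2, rate=1)

Gamma–Poisson conjugacy: posterior shape = α + Σxᵢ, posterior rate = β + n.
So α = 31 − 29 = 2 and β = 7 − 6 = 1.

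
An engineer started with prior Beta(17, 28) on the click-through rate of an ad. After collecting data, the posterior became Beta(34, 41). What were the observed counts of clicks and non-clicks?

Under Beta–binomial conjugacy the posterior parameters are (a+s, b+f).
Match parameters: s=34−17=17, f=41−28=13.

17 clicks and 13 non-clicks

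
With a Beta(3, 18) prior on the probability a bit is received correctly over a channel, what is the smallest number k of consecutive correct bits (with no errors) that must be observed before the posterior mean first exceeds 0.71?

k = 42

After k correct bits and 0 errors the posterior is Beta(3+k, 18), with mean (3+k)/(3+18+k).
Set (3+k)/(21+k) > 0.71 and solve: k > (0.71·21 − 3)/(1 − 0.71) = 41.069.
The smallest integer exceeding 41.069 is 42, and checking k=42: (45)/(63) = 0.7143 > 0.71.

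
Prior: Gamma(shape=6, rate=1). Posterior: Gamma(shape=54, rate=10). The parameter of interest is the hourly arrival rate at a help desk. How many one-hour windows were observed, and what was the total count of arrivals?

Gamma–Poisson conjugacy: posterior shape = α + Σxᵢ, posterior rate = β + n.
Matching: Σxᵢ = 54 − 6 = 48 and n = 10 − 1 = 9.

n = 9 one-hour windows with total 48 arrivals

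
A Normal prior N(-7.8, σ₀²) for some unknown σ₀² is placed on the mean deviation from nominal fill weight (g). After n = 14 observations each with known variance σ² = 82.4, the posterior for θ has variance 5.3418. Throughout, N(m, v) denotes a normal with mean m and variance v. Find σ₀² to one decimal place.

For the Normal–Normal model with known σ², precisions add: τ_n = τ₀ + n/σ².
So 1/σ₀² = 1/5.3418 − 14/82.4 = 0.187203 − 0.169903 = 0.017300.
Hence σ₀² = 1/0.017300 ≈ 57.8.

σ₀² = 57.8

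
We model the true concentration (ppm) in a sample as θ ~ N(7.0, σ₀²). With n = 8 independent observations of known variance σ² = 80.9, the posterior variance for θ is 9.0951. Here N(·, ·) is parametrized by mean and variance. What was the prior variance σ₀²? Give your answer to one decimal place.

Posterior precision equals prior precision plus data precision: 1/σ_n² = 1/σ₀² + n/σ².
So 1/σ₀² = 1/9.0951 − 8/80.9 = 0.109949 − 0.098888 = 0.011061.
Hence σ₀² = 1/0.011061 ≈ 90.4.

σ₀² = 90.4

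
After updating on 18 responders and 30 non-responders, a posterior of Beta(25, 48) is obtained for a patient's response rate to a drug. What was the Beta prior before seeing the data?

Beta is conjugate to the binomial likelihood: posterior = Beta(a+s, b+f).
Subtract the data counts: 25−18=7, 48−30=18.

Beta(7, 18)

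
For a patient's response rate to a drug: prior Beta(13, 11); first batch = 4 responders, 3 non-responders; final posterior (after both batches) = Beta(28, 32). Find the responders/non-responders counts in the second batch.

11 responders and 18 non-responders

Sequential conjugate updates are equivalent to a single update on the pooled data, so total successes = posterior α − prior α and total failures = posterior β − prior β.
Total across both batches: 28−13=15 responders, 32−11=21 non-responders.
Subtract the first batch: 15−4=11 responders and 21−3=18 non-responders.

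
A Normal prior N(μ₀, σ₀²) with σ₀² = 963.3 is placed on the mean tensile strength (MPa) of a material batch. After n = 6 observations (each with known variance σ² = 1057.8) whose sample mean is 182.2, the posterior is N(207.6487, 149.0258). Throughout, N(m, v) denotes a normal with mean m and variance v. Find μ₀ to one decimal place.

μ₀ = 346.7

The posterior mean is a precision-weighted average: μ_n = (τ₀μ₀ + τ_data·x̄)/(τ₀+τ_data), with τ₀=1/σ₀² and τ_data=n/σ².
Here τ₀ = 1/963.3 = 0.001038 and τ_data = 6/1057.8 = 0.005672, so τ_n = 0.006710.
Rearranging for μ₀: μ₀ = (μ_n·τ_n − τ_data·x̄)/τ₀ = (207.6487·0.006710 − 0.005672·182.2) / 0.001038 = 0.359884/0.001038 ≈ 346.7.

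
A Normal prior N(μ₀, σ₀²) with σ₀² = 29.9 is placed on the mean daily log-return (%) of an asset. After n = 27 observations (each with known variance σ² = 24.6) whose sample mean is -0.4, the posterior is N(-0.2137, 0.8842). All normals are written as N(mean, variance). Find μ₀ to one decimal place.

The posterior mean is a precision-weighted average: μ_n = (τ₀μ₀ + τ_data·x̄)/(τ₀+τ_data), with τ₀=1/σ₀² and τ_data=n/σ².
Here τ₀ = 1/29.9 = 0.033445 and τ_data = 27/24.6 = 1.097561, so τ_n = 1.131006.
Rearranging for μ₀: μ₀ = (μ_n·τ_n − τ_data·x̄)/τ₀ = (-0.2137·1.131006 − 1.097561·-0.4) / 0.033445 = 0.197328/0.033445 ≈ 5.9.

μ₀ = 5.9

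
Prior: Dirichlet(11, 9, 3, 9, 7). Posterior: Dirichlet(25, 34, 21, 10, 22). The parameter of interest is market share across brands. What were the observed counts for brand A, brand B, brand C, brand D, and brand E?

For a Dirichlet(α) prior with multinomial counts c, the posterior is Dirichlet(α + c) componentwise.
Counts are posterior − prior componentwise: 25−11=14, 34−9=25, 21−3=18, 10−9=1, 22−7=15.

counts (14, 25, 18, 1, 15)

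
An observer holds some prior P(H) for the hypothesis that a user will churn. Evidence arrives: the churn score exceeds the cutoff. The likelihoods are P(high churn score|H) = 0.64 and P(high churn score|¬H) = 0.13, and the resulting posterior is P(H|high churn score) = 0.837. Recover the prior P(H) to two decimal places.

P(H) = 0.51

Bayes' rule in odds form gives O(H|E) = O(H)·[P(E|H)/P(E|¬H)], hence O(H) = O(H|E)/LR.
Posterior odds = 0.837/(1−0.837) = 5.1350. LR = 0.64/0.13 = 4.9231.
Prior odds = 5.1350/4.9231 = 1.0430, so P(H) = 1.0430/(1+1.0430) ≈ 0.51.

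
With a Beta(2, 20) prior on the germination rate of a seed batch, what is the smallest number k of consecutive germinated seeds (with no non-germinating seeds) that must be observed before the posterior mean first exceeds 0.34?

After k germinated seeds and 0 non-germinating seeds the posterior is Beta(2+k, 20), with mean (2+k)/(2+20+k).
Set (2+k)/(22+k) > 0.34 and solve: k > (0.34·22 − 2)/(1 − 0.34) = 8.303.
The smallest integer exceeding 8.303 is 9, and checking k=9: (11)/(31) = 0.3548 > 0.34.

k = 9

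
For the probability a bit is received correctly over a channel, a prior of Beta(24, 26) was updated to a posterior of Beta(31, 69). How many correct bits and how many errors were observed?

7 correct bits and 43 errors

A Beta(α, β) prior with s successes and f failures in binomial data gives a Beta(α+s, β+f) posterior.
So s = 31 − 24 = 7 and f = 69 − 26 = 43.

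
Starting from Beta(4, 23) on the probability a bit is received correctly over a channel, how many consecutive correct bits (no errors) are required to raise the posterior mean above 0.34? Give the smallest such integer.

k = 8

After k correct bits and 0 errors the posterior is Beta(4+k, 23), with mean (4+k)/(4+23+k).
Set (4+k)/(27+k) > 0.34 and solve: k > (0.34·27 − 4)/(1 − 0.34) = 7.848.
The smallest integer exceeding 7.848 is 8.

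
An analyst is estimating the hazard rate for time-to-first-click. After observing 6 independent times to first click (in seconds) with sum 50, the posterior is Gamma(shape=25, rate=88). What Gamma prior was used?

Gamma(shape=19, rate=38)

For an exponential likelihood with a Gamma(α, β) prior on the rate, n observations with total T give posterior Gamma(α+n, β+T).
So α = 25 − 6 = 19 and β = 88 − 50 = 38.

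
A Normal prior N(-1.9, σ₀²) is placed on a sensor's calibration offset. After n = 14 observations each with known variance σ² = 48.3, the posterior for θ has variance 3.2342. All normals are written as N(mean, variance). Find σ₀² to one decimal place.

Posterior precision equals prior precision plus data precision: 1/σ_n² = 1/σ₀² + n/σ².
So 1/σ₀² = 1/3.2342 − 14/48.3 = 0.309195 − 0.289855 = 0.019340.
Hence σ₀² = 1/0.019340 ≈ 51.7.

σ₀² = 51.7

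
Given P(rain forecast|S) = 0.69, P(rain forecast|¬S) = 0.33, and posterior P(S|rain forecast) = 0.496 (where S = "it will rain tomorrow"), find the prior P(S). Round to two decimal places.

P(S) = 0.32

In odds form, posterior odds = prior odds × likelihood ratio, so prior odds = posterior odds ÷ LR.
Posterior odds = 0.496/(1−0.496) = 0.9841. LR = 0.69/0.33 = 2.0909.
Prior odds = 0.9841/2.0909 = 0.4707, so P(S) = 0.4707/(1+0.4707) ≈ 0.32.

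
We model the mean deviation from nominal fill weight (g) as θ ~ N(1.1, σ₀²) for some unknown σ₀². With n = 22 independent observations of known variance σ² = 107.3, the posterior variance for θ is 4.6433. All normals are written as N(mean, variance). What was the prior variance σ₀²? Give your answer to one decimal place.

Posterior precision equals prior precision plus data precision: 1/σ_n² = 1/σ₀² + n/σ².
So 1/σ₀² = 1/4.6433 − 22/107.3 = 0.215364 − 0.205033 = 0.010331.
Hence σ₀² = 1/0.010331 ≈ 96.8.

σ₀² = 96.8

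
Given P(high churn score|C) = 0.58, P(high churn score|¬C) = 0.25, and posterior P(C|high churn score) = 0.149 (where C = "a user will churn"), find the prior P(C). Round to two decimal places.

P(C) = 0.07

In odds form, posterior odds = prior odds × likelihood ratio, so prior odds = posterior odds ÷ LR.
Posterior odds = 0.149/(1−0.149) = 0.1751. LR = 0.58/0.25 = 2.3200.
Prior odds = 0.1751/2.3200 = 0.0755, so P(C) = 0.0755/(1+0.0755) ≈ 0.07.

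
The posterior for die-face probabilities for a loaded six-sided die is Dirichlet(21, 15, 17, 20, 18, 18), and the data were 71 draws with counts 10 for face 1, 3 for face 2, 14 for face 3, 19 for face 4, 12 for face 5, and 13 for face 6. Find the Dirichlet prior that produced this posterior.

Dirichlet(11, 12, 3, 1, 6, 5)

For a Dirichlet(α) prior with multinomial counts c, the posterior is Dirichlet(α + c) componentwise.
Subtract each count from the matching posterior parameter: 21−10=11, 15−3=12, 17−14=3, 20−19=1, 18−12=6, 18−13=5.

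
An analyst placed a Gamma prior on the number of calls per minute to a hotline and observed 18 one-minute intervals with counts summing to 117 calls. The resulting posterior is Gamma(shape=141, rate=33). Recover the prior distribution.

Gamma(shape=24, rate=15)

Gamma–Poisson conjugacy: posterior shape = α + Σxᵢ, posterior rate = β + n.
So α = 141 − 117 = 24 and β = 33 − 18 = 15.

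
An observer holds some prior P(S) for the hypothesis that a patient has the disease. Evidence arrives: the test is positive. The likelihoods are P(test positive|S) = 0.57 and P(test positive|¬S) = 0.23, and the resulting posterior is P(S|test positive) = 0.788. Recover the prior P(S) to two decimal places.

Bayes' rule in odds form gives O(S|E) = O(S)·[P(E|S)/P(E|¬S)], hence O(S) = O(S|E)/LR.
Posterior odds = 0.788/(1−0.788) = 3.7170. LR = 0.57/0.23 = 2.4783.
Prior odds = 3.7170/2.4783 = 1.4998, so P(S) = 1.4998/(1+1.4998) ≈ 0.60.

P(S) = 0.60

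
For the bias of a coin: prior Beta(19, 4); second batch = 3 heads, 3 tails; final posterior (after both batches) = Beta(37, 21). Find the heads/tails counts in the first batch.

15 heads and 14 tails

Because Beta–binomial updating is additive in the counts, the combined data contributed (α_post−α_prior, β_post−β_prior) successes and failures.
Total across both batches: 37−19=18 heads, 21−4=17 tails.
Subtract the second batch: 18−3=15 heads and 17−3=14 tails.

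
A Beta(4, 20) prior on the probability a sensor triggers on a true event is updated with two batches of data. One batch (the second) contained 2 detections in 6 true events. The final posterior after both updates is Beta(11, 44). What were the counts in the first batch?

5 detections and 20 misses

Sequential conjugate updates are equivalent to a single update on the pooled data, so total successes = posterior α − prior α and total failures = posterior β − prior β.
Total across both batches: 11−4=7 detections, 44−20=24 misses.
Subtract the second batch: 7−2=5 detections and 24−4=20 misses.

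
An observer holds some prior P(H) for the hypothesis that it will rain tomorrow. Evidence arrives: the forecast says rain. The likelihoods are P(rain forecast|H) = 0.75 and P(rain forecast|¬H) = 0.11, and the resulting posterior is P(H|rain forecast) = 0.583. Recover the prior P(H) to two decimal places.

In odds form, posterior odds = prior odds × likelihood ratio, so prior odds = posterior odds ÷ LR.
Posterior odds = 0.583/(1−0.583) = 1.3981. LR = 0.75/0.11 = 6.8182.
Prior odds = 1.3981/6.8182 = 0.2051, so P(H) = 0.2051/(1+0.2051) ≈ 0.17.

P(H) = 0.17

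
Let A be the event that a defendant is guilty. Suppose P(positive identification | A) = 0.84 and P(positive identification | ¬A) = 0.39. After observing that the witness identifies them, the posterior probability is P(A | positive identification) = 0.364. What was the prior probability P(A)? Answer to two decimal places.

P(A) = 0.21

In odds form, posterior odds = prior odds × likelihood ratio, so prior odds = posterior odds ÷ LR.
Posterior odds = 0.364/(1−0.364) = 0.5723. LR = 0.84/0.39 = 2.1538.
Prior odds = 0.5723/2.1538 = 0.2657, so P(A) = 0.2657/(1+0.2657) ≈ 0.21.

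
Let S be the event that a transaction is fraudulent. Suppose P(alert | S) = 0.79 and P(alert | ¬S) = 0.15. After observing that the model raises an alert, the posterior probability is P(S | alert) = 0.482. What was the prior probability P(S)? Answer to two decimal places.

In odds form, posterior odds = prior odds × likelihood ratio, so prior odds = posterior odds ÷ LR.
Posterior odds = 0.482/(1−0.482) = 0.9305. LR = 0.79/0.15 = 5.2667.
Prior odds = 0.9305/5.2667 = 0.1767, so P(S) = 0.1767/(1+0.1767) ≈ 0.15.

P(S) = 0.15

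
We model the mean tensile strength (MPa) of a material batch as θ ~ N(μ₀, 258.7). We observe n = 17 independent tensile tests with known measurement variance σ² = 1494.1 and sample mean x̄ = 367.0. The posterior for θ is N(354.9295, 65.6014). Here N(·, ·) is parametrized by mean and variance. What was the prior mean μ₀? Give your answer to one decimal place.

μ₀ = 319.4

With known observation variance, the Normal–Normal posterior has precision τ_n = τ₀ + n/σ² and mean μ_n = (τ₀μ₀ + (n/σ²)x̄)/τ_n.
Here τ₀ = 1/258.7 = 0.003865 and τ_data = 17/1494.1 = 0.011378, so τ_n = 0.015243.
Rearranging for μ₀: μ₀ = (μ_n·τ_n − τ_data·x̄)/τ₀ = (354.9295·0.015243 − 0.011378·367.0) / 0.003865 = 1.234464/0.003865 ≈ 319.4.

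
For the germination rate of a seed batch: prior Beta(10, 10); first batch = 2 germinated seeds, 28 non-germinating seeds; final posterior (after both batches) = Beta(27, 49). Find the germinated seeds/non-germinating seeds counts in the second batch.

15 germinated seeds and 11 non-germinating seeds

Because Beta–binomial updating is additive in the counts, the combined data contributed (α_post−α_prior, β_post−β_prior) successes and failures.
Total across both batches: 27−10=17 germinated seeds, 49−10=39 non-germinating seeds.
Subtract the first batch: 17−2=15 germinated seeds and 39−28=11 non-germinating seeds.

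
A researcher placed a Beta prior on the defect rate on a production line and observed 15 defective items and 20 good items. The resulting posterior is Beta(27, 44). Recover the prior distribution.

Beta(12, 24)

Beta is conjugate to the binomial likelihood: posterior = Beta(a+s, b+f).
Subtract the data counts: 27−15=12, 44−20=24.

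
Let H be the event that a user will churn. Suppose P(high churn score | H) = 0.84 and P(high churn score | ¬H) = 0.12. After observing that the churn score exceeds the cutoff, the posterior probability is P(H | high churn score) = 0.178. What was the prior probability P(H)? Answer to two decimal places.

P(H) = 0.03

Bayes' rule in odds form gives O(H|E) = O(H)·[P(E|H)/P(E|¬H)], hence O(H) = O(H|E)/LR.
Posterior odds = 0.178/(1−0.178) = 0.2165. LR = 0.84/0.12 = 7.0000.
Prior odds = 0.2165/7.0000 = 0.0309, so P(H) = 0.0309/(1+0.0309) ≈ 0.03.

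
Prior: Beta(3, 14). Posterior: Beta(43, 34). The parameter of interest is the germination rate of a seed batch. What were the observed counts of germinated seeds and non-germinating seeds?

Beta is conjugate to the binomial likelihood: posterior = Beta(a+s, b+f).
So s = 43 − 3 = 40 and f = 34 − 14 = 20.

40 germinated seeds and 20 non-germinating seeds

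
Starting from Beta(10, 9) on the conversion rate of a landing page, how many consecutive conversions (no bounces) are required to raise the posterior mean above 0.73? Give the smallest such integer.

After k conversions and 0 bounces the posterior is Beta(10+k, 9), with mean (10+k)/(10+9+k).
Set (10+k)/(19+k) > 0.73 and solve: k > (0.73·19 − 10)/(1 − 0.73) = 14.333.
The smallest integer exceeding 14.333 is 15, and checking k=15: (25)/(34) = 0.7353 > 0.73.

k = 15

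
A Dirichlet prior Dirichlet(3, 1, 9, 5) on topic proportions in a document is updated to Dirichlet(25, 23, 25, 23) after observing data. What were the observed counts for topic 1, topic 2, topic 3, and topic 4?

counts (22, 22, 16, 18)

For a Dirichlet(α) prior with multinomial counts c, the posterior is Dirichlet(α + c) componentwise.
Counts are posterior − prior componentwise: 25−3=22, 23−1=22, 25−9=16, 23−5=18.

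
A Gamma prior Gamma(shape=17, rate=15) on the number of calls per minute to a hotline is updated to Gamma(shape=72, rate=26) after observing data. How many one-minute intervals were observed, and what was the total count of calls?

A Gamma(α, β) prior (rate parametrization) on a Poisson rate with n observations summing to S gives posterior Gamma(α+S, β+n).
Matching: Σxᵢ = 72 − 17 = 55 and n = 26 − 15 = 11.

n = 11 one-minute intervals with total 55 calls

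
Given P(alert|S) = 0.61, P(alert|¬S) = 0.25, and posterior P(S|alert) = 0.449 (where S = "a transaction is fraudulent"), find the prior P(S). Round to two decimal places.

P(S) = 0.25

Bayes' rule in odds form gives O(S|E) = O(S)·[P(E|S)/P(E|¬S)], hence O(S) = O(S|E)/LR.
Posterior odds = 0.449/(1−0.449) = 0.8149. LR = 0.61/0.25 = 2.4400.
Prior odds = 0.8149/2.4400 = 0.3340, so P(S) = 0.3340/(1+0.3340) ≈ 0.25.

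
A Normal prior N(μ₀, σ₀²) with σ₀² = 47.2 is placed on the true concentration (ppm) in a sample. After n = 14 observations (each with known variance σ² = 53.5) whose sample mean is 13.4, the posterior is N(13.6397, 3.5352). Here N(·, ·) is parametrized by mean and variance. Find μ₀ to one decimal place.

μ₀ = 16.6

With known observation variance, the Normal–Normal posterior has precision τ_n = τ₀ + n/σ² and mean μ_n = (τ₀μ₀ + (n/σ²)x̄)/τ_n.
Here τ₀ = 1/47.2 = 0.021186 and τ_data = 14/53.5 = 0.261682, so τ_n = 0.282868.
Rearranging for μ₀: μ₀ = (μ_n·τ_n − τ_data·x̄)/τ₀ = (13.6397·0.282868 − 0.261682·13.4) / 0.021186 = 0.351696/0.021186 ≈ 16.6.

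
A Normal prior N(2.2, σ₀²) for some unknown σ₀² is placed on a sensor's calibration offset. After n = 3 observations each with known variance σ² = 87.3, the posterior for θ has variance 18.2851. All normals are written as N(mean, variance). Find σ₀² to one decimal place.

Posterior precision equals prior precision plus data precision: 1/σ_n² = 1/σ₀² + n/σ².
So 1/σ₀² = 1/18.2851 − 3/87.3 = 0.054689 − 0.034364 = 0.020325.
Hence σ₀² = 1/0.020325 ≈ 49.2.

σ₀² = 49.2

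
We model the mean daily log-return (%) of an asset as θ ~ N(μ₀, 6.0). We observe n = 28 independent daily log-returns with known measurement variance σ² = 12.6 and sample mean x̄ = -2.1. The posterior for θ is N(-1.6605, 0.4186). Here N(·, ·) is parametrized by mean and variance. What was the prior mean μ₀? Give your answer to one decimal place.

μ₀ = 4.2

The posterior mean is a precision-weighted average: μ_n = (τ₀μ₀ + τ_data·x̄)/(τ₀+τ_data), with τ₀=1/σ₀² and τ_data=n/σ².
Here τ₀ = 1/6.0 = 0.166667 and τ_data = 28/12.6 = 2.222222, so τ_n = 2.388889.
Rearranging for μ₀: μ₀ = (μ_n·τ_n − τ_data·x̄)/τ₀ = (-1.6605·2.388889 − 2.222222·-2.1) / 0.166667 = 0.699916/0.166667 ≈ 4.2.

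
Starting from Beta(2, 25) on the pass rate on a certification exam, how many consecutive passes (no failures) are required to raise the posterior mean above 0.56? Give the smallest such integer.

After k passes and 0 failures the posterior is Beta(2+k, 25), with mean (2+k)/(2+25+k).
Set (2+k)/(27+k) > 0.56 and solve: k > (0.56·27 − 2)/(1 − 0.56) = 29.818.
The smallest integer exceeding 29.818 is 30, and checking k=30: (32)/(57) = 0.5614 > 0.56.

k = 30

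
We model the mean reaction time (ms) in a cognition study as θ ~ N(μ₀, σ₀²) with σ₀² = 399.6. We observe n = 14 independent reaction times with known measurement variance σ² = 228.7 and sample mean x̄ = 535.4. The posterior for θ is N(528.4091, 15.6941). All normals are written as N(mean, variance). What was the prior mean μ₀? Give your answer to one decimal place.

μ₀ = 357.4

With known observation variance, the Normal–Normal posterior has precision τ_n = τ₀ + n/σ² and mean μ_n = (τ₀μ₀ + (n/σ²)x̄)/τ_n.
Here τ₀ = 1/399.6 = 0.002503 and τ_data = 14/228.7 = 0.061216, so τ_n = 0.063719.
Rearranging for μ₀: μ₀ = (μ_n·τ_n − τ_data·x̄)/τ₀ = (528.4091·0.063719 − 0.061216·535.4) / 0.002503 = 0.894653/0.002503 ≈ 357.4.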